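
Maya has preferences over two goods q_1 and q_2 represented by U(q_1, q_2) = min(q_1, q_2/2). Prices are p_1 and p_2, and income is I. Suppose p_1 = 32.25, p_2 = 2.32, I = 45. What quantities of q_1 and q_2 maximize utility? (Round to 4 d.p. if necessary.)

q_1* = 1.2198, q_2* = 2.4397

Here 32.25 + 2·2.32 = 36.89, giving q_1* = 1.2198 and q_2* = 2.4397.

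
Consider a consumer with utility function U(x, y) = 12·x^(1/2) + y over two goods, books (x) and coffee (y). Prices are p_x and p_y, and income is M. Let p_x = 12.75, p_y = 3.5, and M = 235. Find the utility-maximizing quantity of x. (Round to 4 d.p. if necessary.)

Set MRS = p_x/p_y: 6·x^(−1/2) = p_x/p_y.
Thus x* = (6·p_y/p_x)² — independent of M — with the rest of income spent on y.
Plugging in: x* = (6·3.5/12.75)² = 2.7128.

x* = 2.7128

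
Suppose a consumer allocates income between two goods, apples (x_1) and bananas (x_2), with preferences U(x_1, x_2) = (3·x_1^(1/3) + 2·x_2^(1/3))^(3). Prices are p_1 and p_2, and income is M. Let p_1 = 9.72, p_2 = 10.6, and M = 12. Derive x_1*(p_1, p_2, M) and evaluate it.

x_1* = 0.8116

MU_x_1 ∝ 3·x_1^(-2/3), MU_x_2 ∝ 2·x_2^(-2/3), so MRS = (3/2)·(x_2/x_1)^(2/3) = p_1/p_2.
Hence x_2/x_1 = ((2/3)·p_1/p_2)^(1/(2/3)), i.e. raised to the 1.5 power.
Substitute x_2 = (x_2/x_1)·x_1 into the budget: x_1* = M/(p_1 + p_2·(x_2/x_1)).
Numerically x_2/x_1 = 0.477973, so x_1* = 12/(9.72 + 10.6·0.477973) = 0.8116.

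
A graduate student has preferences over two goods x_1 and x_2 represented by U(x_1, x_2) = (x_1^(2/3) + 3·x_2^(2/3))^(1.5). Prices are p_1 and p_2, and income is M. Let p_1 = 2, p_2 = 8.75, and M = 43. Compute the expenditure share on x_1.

share on x_1 = 0.4148

From the CES first-order condition, (1/3)·(x_2/x_1)^(1/3) = p_1/p_2.
Solve for the ratio: x_2/x_1 = [3·p_1/p_2]^(3).
With the ratio pinned down, the budget gives x_1* = M/(p_1 + p_2·(x_2/x_1)) and x_2* = (x_2/x_1)·x_1*.
Numerically x_2/x_1 = 0.322426, so x_1* = 43/(2 + 8.75·0.322426) = 8.9189 and x_2* = 0.322426·8.9189 = 2.8757.
Expenditure on x_1: 2·8.9189 = 17.8378; share = 0.4148.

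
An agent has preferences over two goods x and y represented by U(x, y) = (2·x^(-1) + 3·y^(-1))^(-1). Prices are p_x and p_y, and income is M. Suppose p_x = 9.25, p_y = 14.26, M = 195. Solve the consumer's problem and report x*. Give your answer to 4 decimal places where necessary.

x* = 8.3633

From the CES first-order condition, (2/3)·(y/x)^(2) = p_x/p_y.
Solve for the ratio: y/x = [(3/2)·p_x/p_y]^(0.5).
Substitute y = (y/x)·x into the budget: x* = M/(p_x + p_y·(y/x)).
Numerically y/x = 0.986408, so x* = 195/(9.25 + 14.26·0.986408) = 8.3633.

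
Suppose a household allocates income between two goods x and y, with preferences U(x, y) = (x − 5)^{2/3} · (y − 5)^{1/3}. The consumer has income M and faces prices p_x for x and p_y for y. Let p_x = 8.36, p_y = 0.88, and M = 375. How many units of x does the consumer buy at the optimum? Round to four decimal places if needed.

This is Cobb-Douglas in (x−5, y−5): tangency gives 2/3·p_y·(y−5) = 1/3·p_x·(x−5).
After buying the subsistence bundle (5, 5), a share 2/3 of the remaining income goes to x: x* = 5 + 2/3·(M − 5p_x − 5p_y)/p_x.
Discretionary income = 375 − 5·8.36 − 5·0.88 = 328.8; x* = 5 + 2/3·328.8/8.36 = 31.2201.

x* = 31.2201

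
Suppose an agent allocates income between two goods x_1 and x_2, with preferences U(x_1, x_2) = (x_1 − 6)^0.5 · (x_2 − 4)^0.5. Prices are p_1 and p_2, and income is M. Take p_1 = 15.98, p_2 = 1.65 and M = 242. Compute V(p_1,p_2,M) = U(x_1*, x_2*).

This is Cobb-Douglas in (x_1−6, x_2−4): tangency gives 0.5·p_2·(x_2−4) = 0.5·p_1·(x_1−6).
After buying the subsistence bundle (6, 4), a share 0.5 of the remaining income goes to x_1: x_1* = 6 + 0.5·(M − 6p_1 − 4p_2)/p_1.
Discretionary income = 242 − 6·15.98 − 4·1.65 = 139.52; x_1* = 6 + 0.5·139.52/15.98 = 10.3655; x_2* = 4 + 0.5·139.52/1.65 = 46.2788.
Utility at the optimum: U(10.3655, 46.2788) = 13.5855.

V = 13.5855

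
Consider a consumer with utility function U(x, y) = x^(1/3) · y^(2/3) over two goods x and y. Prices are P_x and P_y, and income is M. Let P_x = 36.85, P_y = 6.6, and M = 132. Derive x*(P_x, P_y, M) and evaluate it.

x* = 1.194

Tangency: MRS = (1/2)·y/x = P_x/P_y.
Rearranging, P_y·y = 2·P_x·x. Substituting into the budget gives P_x·x·(1 + 2) = M.
Demand: x*(P_x,P_y,M) = 1/3·M/P_x and y* = 2/3·M/P_y.
At P_x=36.85, P_y=6.6, M=132: x* = 1/3·132/36.85 = 1.194.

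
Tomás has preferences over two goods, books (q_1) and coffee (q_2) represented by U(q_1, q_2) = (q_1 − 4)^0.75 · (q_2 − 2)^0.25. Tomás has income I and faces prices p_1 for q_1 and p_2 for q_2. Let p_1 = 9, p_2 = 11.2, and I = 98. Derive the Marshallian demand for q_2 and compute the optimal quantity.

q_2* = 2.8839

This is Cobb-Douglas in (q_1−4, q_2−2): tangency gives 0.75·p_2·(q_2−2) = 0.25·p_1·(q_1−4).
Substituting into the budget: q_1* = 4 + 0.75·(I − 4·p_1 − 2·p_2)/p_1, and q_2* = 2 + 0.25·(…)/p_2.
Discretionary income = 98 − 4·9 − 2·11.2 = 39.6; q_2* = 2 + 0.25·39.6/11.2 = 2.8839.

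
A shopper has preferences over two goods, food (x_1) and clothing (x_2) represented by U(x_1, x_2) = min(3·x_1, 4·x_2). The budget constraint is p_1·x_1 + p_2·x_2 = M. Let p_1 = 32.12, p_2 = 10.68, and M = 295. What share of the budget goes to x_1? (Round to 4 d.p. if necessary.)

share on x_1 = 0.8004

Leontief preferences: the optimum is at the kink where x_1/4 = x_2/3, i.e. x_2 = (3/4)·x_1.
Budget: p_1·x_1 + p_2·(3/4)·x_1 = M, so (4·p_1 + 3·p_2)·x_1 = 4·M.
Demand: x_1*(p_1,p_2,M) = 4·M/(4·p_1 + 3·p_2), x_2* = 3·M/(4·p_1 + 3·p_2).
Here 4·32.12 + 3·10.68 = 160.52, giving x_1* = 7.3511 and x_2* = 5.5133.
Expenditure on x_1: 32.12·7.3511 = 236.1176; share = 0.8004.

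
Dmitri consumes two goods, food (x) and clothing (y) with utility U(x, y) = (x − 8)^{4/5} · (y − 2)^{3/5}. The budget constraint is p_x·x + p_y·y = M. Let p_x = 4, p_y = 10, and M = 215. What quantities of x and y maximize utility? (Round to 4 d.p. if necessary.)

x* = 31.2857, y* = 8.9857

This is Cobb-Douglas in (x−8, y−2): tangency gives 0.8·p_y·(y−2) = 0.6·p_x·(x−8).
After buying the subsistence bundle (8, 2), a share 4/7 of the remaining income goes to x: x* = 8 + 4/7·(M − 8p_x − 2p_y)/p_x.
Discretionary income = 215 − 8·4 − 2·10 = 163; x* = 8 + 4/7·163/4 = 31.2857; y* = 2 + 3/7·163/10 = 8.9857.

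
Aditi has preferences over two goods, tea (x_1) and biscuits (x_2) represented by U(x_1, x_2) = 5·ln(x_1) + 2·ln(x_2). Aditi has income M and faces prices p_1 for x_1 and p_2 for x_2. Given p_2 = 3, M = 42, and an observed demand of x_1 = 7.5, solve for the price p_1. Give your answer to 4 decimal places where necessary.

p_1 = 4

Tangency: MRS = (5/2)·x_2/x_1 = p_1/p_2.
So 5·p_2·x_2 = 2·p_1·x_1; combined with the budget, a share 5/7 of income goes to x_1.
Demand: x_1*(p_1,p_2,M) = 5/7·M/p_1 and x_2* = 2/7·M/p_2.
Set x_1* = 7.5 in the demand function and solve for p_1: p_1 = 4.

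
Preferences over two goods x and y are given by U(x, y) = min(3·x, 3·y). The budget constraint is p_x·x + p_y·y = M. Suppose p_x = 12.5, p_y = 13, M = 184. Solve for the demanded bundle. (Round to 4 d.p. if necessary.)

Leontief preferences: the optimum is at the kink where x/3 = y/3, i.e. y = x.
Budget: p_x·x + p_y·x = M, so (3·p_x + 3·p_y)·x = 3·M.
Demand: x*(p_x,p_y,M) = 3·M/(3·p_x + 3·p_y), y* = 3·M/(3·p_x + 3·p_y).
Here 3·12.5 + 3·13 = 76.5, giving x* = 7.2157 and y* = 7.2157.

x* = 7.2157, y* = 7.2157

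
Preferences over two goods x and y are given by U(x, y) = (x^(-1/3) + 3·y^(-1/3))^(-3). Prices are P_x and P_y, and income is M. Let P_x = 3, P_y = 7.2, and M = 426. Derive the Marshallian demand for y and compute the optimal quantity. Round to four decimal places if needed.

y* = 43.7475

MU_x ∝ x^(-4/3), MU_y ∝ 3·y^(-4/3), so MRS = (1/3)·(y/x)^(4/3) = P_x/P_y.
Solve for the ratio: y/x = [3·P_x/P_y]^(0.75).
With the ratio pinned down, the budget gives x* = M/(P_x + P_y·(y/x)) and y* = (y/x)·x*.
Numerically y/x = 1.182177, so x* = 426/(3 + 7.2·1.182177) = 37.0059 and y* = 1.182177·37.0059 = 43.7475.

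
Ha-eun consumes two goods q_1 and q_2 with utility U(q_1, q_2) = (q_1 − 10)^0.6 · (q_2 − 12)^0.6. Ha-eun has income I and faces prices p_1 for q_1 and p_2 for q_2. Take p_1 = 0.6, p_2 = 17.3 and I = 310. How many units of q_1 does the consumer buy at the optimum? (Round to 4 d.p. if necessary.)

q_1* = 90.3333

Let q_1' = q_1−10, q_2' = q_2−12. MRS = q_2'/q_1' = p_1/p_2.
After buying the subsistence bundle (10, 12), a share 0.5 of the remaining income goes to q_1: q_1* = 10 + 0.5·(I − 10p_1 − 12p_2)/p_1.
Discretionary income = 310 − 10·0.6 − 12·17.3 = 96.4; q_1* = 10 + 0.5·96.4/0.6 = 90.3333.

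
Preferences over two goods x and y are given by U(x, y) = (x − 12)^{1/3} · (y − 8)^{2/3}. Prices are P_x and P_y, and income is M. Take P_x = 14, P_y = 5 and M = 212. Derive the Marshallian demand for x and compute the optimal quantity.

MRS = (1/2)·(y−8)/(x−12). Tangency with P_x/P_y gives y−8 = 2·(P_x/P_y)·(x−12).
Substituting into the budget: x* = 12 + 1/3·(M − 12·P_x − 8·P_y)/P_x, and y* = 8 + 2/3·(…)/P_y.
Discretionary income = 212 − 12·14 − 8·5 = 4; x* = 12 + 1/3·4/14 = 12.0952.

x* = 12.0952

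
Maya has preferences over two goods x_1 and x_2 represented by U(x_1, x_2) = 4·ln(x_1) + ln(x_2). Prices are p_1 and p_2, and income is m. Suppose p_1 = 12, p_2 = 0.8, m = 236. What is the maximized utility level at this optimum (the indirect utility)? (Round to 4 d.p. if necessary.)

V = 15.1007

The MRS is 4·x_2/x_1. Set MRS = p_1/p_2.
Rearranging, p_2·x_2 = (1/4)·p_1·x_1. Substituting into the budget gives p_1·x_1·(1 + (1/4)) = m.
Demand: x_1*(p_1,p_2,m) = 0.8·m/p_1 and x_2* = 0.2·m/p_2.
At p_1=12, p_2=0.8, m=236: x_1* = 0.8·236/12 = 15.7333, x_2* = 59.
Utility at the optimum: U(15.7333, 59) = 15.1007.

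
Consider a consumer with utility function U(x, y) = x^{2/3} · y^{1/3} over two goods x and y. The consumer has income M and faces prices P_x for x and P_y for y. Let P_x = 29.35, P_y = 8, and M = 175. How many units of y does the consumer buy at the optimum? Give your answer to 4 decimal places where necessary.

y* = 7.2917

Tangency: MRS = 2·y/x = P_x/P_y.
So 2/3·P_y·y = 1/3·P_x·x; combined with the budget, a share 2/3 of income goes to x.
Demand: x*(P_x,P_y,M) = 2/3·M/P_x and y* = 1/3·M/P_y.
At P_x=29.35, P_y=8, M=175: y* = 1/3·175/8 = 7.2917.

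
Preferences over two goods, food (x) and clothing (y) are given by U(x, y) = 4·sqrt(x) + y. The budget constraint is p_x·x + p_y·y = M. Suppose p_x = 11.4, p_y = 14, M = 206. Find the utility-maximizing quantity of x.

x* = 6.0326

Solve: √x = 2·p_y/p_x, so x*(p_x,p_y) = (2·p_y/p_x)², and y* = (M − p_x·x*)/p_y.
Plugging in: x* = (2·14/11.4)² = 6.0326.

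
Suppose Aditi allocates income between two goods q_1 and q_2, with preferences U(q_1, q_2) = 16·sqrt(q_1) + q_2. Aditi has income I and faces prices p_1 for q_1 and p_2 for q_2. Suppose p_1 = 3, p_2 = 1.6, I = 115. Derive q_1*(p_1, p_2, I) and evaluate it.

q_1* = 18.2044

Utility is quasi-linear in q_2; the FOC for q_1 is 8/√q_1 = p_1/p_2.
Solve: √q_1 = 8·p_2/p_1, so q_1*(p_1,p_2) = (8·p_2/p_1)², and q_2* = (I − p_1·q_1*)/p_2.
Plugging in: q_1* = (8·1.6/3)² = 18.2044.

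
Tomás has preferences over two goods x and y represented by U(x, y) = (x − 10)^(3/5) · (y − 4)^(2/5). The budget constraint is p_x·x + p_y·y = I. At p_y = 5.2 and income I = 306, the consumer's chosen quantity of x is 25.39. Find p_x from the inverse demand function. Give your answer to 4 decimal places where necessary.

p_x = 8

Let x' = x−10, y' = y−4. MRS = (3/2)·y'/x' = p_x/p_y.
After buying the subsistence bundle (10, 4), a share 0.6 of the remaining income goes to x: x* = 10 + 0.6·(I − 10p_x − 4p_y)/p_x.
Set x* = 25.39 in the demand function and solve for p_x: p_x = 8.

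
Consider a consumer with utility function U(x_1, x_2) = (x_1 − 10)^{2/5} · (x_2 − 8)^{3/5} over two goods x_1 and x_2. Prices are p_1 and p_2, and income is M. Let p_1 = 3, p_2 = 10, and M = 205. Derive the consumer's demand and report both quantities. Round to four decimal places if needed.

x_1* = 22.6667, x_2* = 13.7

This is Cobb-Douglas in (x_1−10, x_2−8): tangency gives 0.4·p_2·(x_2−8) = 0.6·p_1·(x_1−10).
Substituting into the budget: x_1* = 10 + 0.4·(M − 10·p_1 − 8·p_2)/p_1, and x_2* = 8 + 0.6·(…)/p_2.
Discretionary income = 205 − 10·3 − 8·10 = 95; x_1* = 10 + 0.4·95/3 = 22.6667; x_2* = 8 + 0.6·95/10 = 13.7.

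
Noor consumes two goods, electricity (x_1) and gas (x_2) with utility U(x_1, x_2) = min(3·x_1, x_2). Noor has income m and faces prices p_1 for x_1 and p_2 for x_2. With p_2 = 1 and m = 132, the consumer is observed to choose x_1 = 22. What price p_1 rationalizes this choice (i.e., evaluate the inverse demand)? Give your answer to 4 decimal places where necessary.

p_1 = 3

With perfect complements, no substitution: consume in ratio x_1:x_2 = 1:3.
Budget: p_1·x_1 + p_2·3·x_1 = m, so (p_1 + 3·p_2)·x_1 = m.
Demand: x_1*(p_1,p_2,m) = m/(p_1 + 3·p_2), x_2* = 3·m/(p_1 + 3·p_2).
Set x_1* = 22 in the demand function and solve for p_1: p_1 = 3.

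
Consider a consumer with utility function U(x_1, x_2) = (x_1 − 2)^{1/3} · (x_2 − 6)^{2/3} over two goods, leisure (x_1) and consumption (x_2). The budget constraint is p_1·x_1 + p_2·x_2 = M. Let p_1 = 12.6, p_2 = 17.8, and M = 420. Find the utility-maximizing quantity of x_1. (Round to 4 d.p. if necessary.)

x_1* = 9.619

Discretionary income = 420 − 2·12.6 − 6·17.8 = 288; x_1* = 2 + 1/3·288/12.6 = 9.619.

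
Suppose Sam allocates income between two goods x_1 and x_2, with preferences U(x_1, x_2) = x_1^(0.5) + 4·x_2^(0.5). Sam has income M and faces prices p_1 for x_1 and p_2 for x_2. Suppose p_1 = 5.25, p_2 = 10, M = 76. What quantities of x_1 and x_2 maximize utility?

MU_x_1 ∝ x_1^(-0.5), MU_x_2 ∝ 4·x_2^(-0.5), so MRS = (1/4)·(x_2/x_1)^(0.5) = p_1/p_2.
Hence x_2/x_1 = (4·p_1/p_2)^(1/(0.5)), i.e. raised to the 2 power.
Substitute x_2 = (x_2/x_1)·x_1 into the budget: x_1* = M/(p_1 + p_2·(x_2/x_1)).
Numerically x_2/x_1 = 4.41, so x_1* = 76/(5.25 + 10·4.41) = 1.54 and x_2* = 4.41·1.54 = 6.7915.

x_1* = 1.54, x_2* = 6.7915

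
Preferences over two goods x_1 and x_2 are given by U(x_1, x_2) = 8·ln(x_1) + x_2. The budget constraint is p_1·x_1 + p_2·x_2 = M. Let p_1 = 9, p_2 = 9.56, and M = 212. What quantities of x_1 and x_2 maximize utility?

x_1* = 8.4978, x_2* = 14.1757

At the given prices: x_1* = 8·9.56/9 = 8.4978, and x_2* = 14.1757.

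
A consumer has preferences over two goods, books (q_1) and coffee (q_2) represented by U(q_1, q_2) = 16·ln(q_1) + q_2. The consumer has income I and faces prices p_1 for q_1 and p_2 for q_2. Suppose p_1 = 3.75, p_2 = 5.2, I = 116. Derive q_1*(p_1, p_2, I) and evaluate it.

Set MRS = p_1/p_2: (16/q_1)/1 = p_1/p_2.
So q_1*(p_1,p_2) = 16·p_2/p_1, independent of income; and q_2* = (I − 16·p_2)/p_2.
At the given prices: q_1* = 16·5.2/3.75 = 22.1867.

q_1* = 22.1867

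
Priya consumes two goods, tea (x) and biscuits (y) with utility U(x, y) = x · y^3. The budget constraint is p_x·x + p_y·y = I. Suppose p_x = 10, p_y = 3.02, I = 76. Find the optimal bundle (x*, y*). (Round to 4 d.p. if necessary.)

The MRS is (1/3)·y/x. Set MRS = p_x/p_y.
So p_y·y = 3·p_x·x; combined with the budget, a share 0.25 of income goes to x.
Demand: x*(p_x,p_y,I) = 0.25·I/p_x and y* = 0.75·I/p_y.
At p_x=10, p_y=3.02, I=76: x* = 0.25·76/10 = 1.9, y* = 18.8742.

x* = 1.9, y* = 18.8742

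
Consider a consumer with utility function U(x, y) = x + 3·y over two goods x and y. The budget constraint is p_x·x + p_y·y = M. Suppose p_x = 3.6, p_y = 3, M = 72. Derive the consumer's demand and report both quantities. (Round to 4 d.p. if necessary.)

y gives more utility per dollar, so spend all income on y: y* = M/p_y, x* = 0.
Numerically: x* = 0, y* = 24.

x* = 0, y* = 24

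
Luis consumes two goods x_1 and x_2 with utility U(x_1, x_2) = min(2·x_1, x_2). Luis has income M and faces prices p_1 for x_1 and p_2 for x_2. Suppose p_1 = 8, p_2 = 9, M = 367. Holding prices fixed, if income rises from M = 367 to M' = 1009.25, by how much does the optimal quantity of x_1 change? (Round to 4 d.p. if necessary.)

Leontief preferences: the optimum is at the kink where x_1/1 = x_2/2, i.e. x_2 = 2·x_1.
Budget: p_1·x_1 + p_2·2·x_1 = M, so (p_1 + 2·p_2)·x_1 = M.
Demand: x_1*(p_1,p_2,M) = M/(p_1 + 2·p_2), x_2* = 2·M/(p_1 + 2·p_2).
Here 8 + 2·9 = 26, giving x_1* = 14.1154.
At M' = 1009.25: x_1* = 38.8173. Change: 38.8173 − 14.1154 = 24.7019.

Δx_1* = 24.7019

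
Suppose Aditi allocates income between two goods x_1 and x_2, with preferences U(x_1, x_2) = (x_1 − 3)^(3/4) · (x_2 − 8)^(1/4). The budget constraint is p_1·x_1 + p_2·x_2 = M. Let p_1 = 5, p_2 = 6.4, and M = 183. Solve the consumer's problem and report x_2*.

Let x_1' = x_1−3, x_2' = x_2−8. MRS = 3·x_2'/x_1' = p_1/p_2.
Substituting into the budget: x_1* = 3 + 0.75·(M − 3·p_1 − 8·p_2)/p_1, and x_2* = 8 + 0.25·(…)/p_2.
Discretionary income = 183 − 3·5 − 8·6.4 = 116.8; x_2* = 8 + 0.25·116.8/6.4 = 12.5625.

x_2* = 12.5625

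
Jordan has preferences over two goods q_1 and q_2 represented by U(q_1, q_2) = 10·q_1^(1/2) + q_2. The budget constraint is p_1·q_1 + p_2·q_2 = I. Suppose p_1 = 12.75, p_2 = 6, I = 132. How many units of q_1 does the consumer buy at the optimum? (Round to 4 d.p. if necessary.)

q_1* = 5.5363

Thus q_1* = (5·p_2/p_1)² — independent of I — with the rest of income spent on q_2.
Plugging in: q_1* = (5·6/12.75)² = 5.5363.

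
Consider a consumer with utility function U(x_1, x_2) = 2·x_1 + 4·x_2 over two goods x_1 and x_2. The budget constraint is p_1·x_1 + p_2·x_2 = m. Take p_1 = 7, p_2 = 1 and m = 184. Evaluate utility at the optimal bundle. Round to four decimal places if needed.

V = 736

Linear utility — the consumer picks whichever good has higher MU/price: 2/7 = 0.2857 vs 4/1 = 4.
x_2 gives more utility per dollar, so spend all income on x_2: x_2* = m/p_2, x_1* = 0.
Numerically: x_1* = 0, x_2* = 184.
Utility at the optimum: U(0, 184) = 736.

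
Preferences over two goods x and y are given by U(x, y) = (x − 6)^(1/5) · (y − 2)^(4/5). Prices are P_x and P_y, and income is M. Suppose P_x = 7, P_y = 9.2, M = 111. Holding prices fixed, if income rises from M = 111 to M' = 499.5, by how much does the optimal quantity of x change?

Δx* = 11.1

MRS = (1/4)·(y−2)/(x−6). Tangency with P_x/P_y gives y−2 = 4·(P_x/P_y)·(x−6).
Substituting into the budget: x* = 6 + 0.2·(M − 6·P_x − 2·P_y)/P_x, and y* = 2 + 0.8·(…)/P_y.
Discretionary income = 111 − 6·7 − 2·9.2 = 50.6; x* = 6 + 0.2·50.6/7 = 7.4457.
At M' = 499.5: x* = 18.5457. Change: 18.5457 − 7.4457 = 11.1.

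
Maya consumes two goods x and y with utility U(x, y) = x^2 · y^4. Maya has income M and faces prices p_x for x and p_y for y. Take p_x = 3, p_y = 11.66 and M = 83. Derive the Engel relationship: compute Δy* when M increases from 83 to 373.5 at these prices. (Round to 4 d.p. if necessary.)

MU_x/MU_y = (2·y)/(4·x); tangency sets this equal to p_x/p_y.
So 2·p_y·y = 4·p_x·x; combined with the budget, a share 1/3 of income goes to x.
Demand: x*(p_x,p_y,M) = 1/3·M/p_x and y* = 2/3·M/p_y.
At p_x=3, p_y=11.66, M=83: y* = 2/3·83/11.66 = 4.7456.
At M' = 373.5: y* = 21.3551. Change: 21.3551 − 4.7456 = 16.6095.

Δy* = 16.6095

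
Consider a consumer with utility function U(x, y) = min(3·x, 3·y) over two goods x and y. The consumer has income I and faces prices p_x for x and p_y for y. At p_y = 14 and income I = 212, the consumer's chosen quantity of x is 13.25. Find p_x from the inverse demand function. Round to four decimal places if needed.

Leontief preferences: the optimum is at the kink where x/3 = y/3, i.e. y = x.
Budget: p_x·x + p_y·x = I, so (3·p_x + 3·p_y)·x = 3·I.
Demand: x*(p_x,p_y,I) = 3·I/(3·p_x + 3·p_y), y* = 3·I/(3·p_x + 3·p_y).
Set x* = 13.25 in the demand function and solve for p_x: p_x = 2.

p_x = 2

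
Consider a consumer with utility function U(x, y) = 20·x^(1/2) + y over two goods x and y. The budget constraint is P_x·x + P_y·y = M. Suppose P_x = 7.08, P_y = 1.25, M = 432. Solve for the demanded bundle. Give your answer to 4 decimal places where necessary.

x* = 3.1171, y* = 327.9446

Utility is quasi-linear in y; the FOC for x is 10/√x = P_x/P_y.
Solve: √x = 10·P_y/P_x, so x*(P_x,P_y) = (10·P_y/P_x)², and y* = (M − P_x·x*)/P_y.
Plugging in: x* = (10·1.25/7.08)² = 3.1171, y* = 327.9446.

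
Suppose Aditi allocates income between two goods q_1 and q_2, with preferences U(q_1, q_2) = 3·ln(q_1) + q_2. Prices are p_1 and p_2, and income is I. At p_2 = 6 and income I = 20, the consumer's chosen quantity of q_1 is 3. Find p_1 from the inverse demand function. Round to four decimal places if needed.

p_1 = 6

Set MRS = p_1/p_2: (3/q_1)/1 = p_1/p_2.
So q_1*(p_1,p_2) = 3·p_2/p_1, independent of income; and q_2* = (I − 3·p_2)/p_2.
Set q_1* = 3 in the demand function and solve for p_1: p_1 = 6.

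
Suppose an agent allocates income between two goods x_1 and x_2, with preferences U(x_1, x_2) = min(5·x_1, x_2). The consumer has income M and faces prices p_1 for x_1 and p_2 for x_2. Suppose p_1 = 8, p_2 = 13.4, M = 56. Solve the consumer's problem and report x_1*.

x_1* = 0.7467

With perfect complements, no substitution: consume in ratio x_1:x_2 = 1:5.
Budget: p_1·x_1 + p_2·5·x_1 = M, so (p_1 + 5·p_2)·x_1 = M.
Demand: x_1*(p_1,p_2,M) = M/(p_1 + 5·p_2), x_2* = 5·M/(p_1 + 5·p_2).
Here 8 + 5·13.4 = 75, giving x_1* = 0.7467.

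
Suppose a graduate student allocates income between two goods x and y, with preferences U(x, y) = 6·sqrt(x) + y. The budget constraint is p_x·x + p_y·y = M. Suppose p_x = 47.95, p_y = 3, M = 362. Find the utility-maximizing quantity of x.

Set MRS = p_x/p_y: 3·x^(−1/2) = p_x/p_y.
Thus x* = (3·p_y/p_x)² — independent of M — with the rest of income spent on y.
Plugging in: x* = (3·3/47.95)² = 0.0352.

x* = 0.0352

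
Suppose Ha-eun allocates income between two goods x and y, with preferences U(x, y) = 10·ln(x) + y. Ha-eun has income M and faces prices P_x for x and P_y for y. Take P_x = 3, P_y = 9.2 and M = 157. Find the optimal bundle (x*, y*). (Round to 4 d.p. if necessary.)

x* = 30.6667, y* = 7.0652

Set MRS = P_x/P_y: (10/x)/1 = P_x/P_y.
So x*(P_x,P_y) = 10·P_y/P_x, independent of income; and y* = (M − 10·P_y)/P_y.
At the given prices: x* = 10·9.2/3 = 30.6667, and y* = 7.0652.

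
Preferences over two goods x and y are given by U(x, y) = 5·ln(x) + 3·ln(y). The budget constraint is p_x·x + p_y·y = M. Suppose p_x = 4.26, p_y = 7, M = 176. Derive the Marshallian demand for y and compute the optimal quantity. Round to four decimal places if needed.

y* = 9.4286

MU_x/MU_y = (5·y)/(3·x); tangency sets this equal to p_x/p_y.
Rearranging, p_y·y = (3/5)·p_x·x. Substituting into the budget gives p_x·x·(1 + (3/5)) = M.
Demand: x*(p_x,p_y,M) = 0.625·M/p_x and y* = 0.375·M/p_y.
At p_x=4.26, p_y=7, M=176: y* = 0.375·176/7 = 9.4286.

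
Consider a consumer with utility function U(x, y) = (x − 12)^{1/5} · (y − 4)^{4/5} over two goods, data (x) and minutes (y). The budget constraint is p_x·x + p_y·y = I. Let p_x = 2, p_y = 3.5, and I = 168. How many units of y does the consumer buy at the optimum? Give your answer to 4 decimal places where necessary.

y* = 33.7143

Substituting into the budget: x* = 12 + 0.2·(I − 12·p_x − 4·p_y)/p_x, and y* = 4 + 0.8·(…)/p_y.
Discretionary income = 168 − 12·2 − 4·3.5 = 130; y* = 4 + 0.8·130/3.5 = 33.7143.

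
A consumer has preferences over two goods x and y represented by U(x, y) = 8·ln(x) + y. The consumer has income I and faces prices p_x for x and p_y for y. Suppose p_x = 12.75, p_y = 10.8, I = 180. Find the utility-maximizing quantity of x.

MU_x = 8/x, MU_y = 1. Tangency: 8/x = p_x/p_y.
So x*(p_x,p_y) = 8·p_y/p_x, independent of income; and y* = (I − 8·p_y)/p_y.
At the given prices: x* = 8·10.8/12.75 = 6.7765.

x* = 6.7765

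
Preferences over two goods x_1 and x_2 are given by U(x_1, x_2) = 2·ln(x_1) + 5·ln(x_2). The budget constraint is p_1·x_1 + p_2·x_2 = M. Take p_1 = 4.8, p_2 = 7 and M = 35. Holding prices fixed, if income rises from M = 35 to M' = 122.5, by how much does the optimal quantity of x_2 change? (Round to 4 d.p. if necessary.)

Δx_2* = 8.9286

At p_1=4.8, p_2=7, M=35: x_2* = 5/7·35/7 = 3.5714.
At M' = 122.5: x_2* = 12.5. Change: 12.5 − 3.5714 = 8.9286.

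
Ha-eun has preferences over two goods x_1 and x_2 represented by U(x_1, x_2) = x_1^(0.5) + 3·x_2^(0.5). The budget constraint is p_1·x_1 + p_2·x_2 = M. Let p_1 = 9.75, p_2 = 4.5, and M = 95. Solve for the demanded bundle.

MRS = MU_x_1/MU_x_2 = (1/3)·(x_2/x_1)^(0.5). Set equal to p_1/p_2.
Solve for the ratio: x_2/x_1 = [3·p_1/p_2]^(2).
Substitute x_2 = (x_2/x_1)·x_1 into the budget: x_1* = M/(p_1 + p_2·(x_2/x_1)).
Numerically x_2/x_1 = 42.25, so x_1* = 95/(9.75 + 4.5·42.25) = 0.4753 and x_2* = 42.25·0.4753 = 20.0813.

x_1* = 0.4753, x_2* = 20.0813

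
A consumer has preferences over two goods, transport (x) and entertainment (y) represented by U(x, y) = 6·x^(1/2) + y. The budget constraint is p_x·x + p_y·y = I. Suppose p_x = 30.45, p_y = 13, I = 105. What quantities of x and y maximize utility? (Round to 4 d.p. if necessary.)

x* = 1.6404, y* = 4.2346

Set MRS = p_x/p_y: 3·x^(−1/2) = p_x/p_y.
Thus x* = (3·p_y/p_x)² — independent of I — with the rest of income spent on y.
Plugging in: x* = (3·13/30.45)² = 1.6404, y* = 4.2346.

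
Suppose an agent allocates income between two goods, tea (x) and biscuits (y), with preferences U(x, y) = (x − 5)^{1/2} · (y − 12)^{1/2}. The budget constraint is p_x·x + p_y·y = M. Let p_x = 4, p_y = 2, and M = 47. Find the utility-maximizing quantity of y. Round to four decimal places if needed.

y* = 12.75

MRS = (y−12)/(x−5). Tangency with p_x/p_y gives y−12 = (p_x/p_y)·(x−5).
After buying the subsistence bundle (5, 12), a share 0.5 of the remaining income goes to x: x* = 5 + 0.5·(M − 5p_x − 12p_y)/p_x.
Discretionary income = 47 − 5·4 − 12·2 = 3; y* = 12 + 0.5·3/2 = 12.75.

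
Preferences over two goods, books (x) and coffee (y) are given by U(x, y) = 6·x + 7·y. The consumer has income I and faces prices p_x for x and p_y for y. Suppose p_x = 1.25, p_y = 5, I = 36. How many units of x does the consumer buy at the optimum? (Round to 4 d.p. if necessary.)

Linear utility — the consumer picks whichever good has higher MU/price: 6/1.25 = 4.8 vs 7/5 = 1.4.
x gives more utility per dollar, so spend all income on x: x* = I/p_x, y* = 0.
Numerically: x* = 28.8, y* = 0.

x* = 28.8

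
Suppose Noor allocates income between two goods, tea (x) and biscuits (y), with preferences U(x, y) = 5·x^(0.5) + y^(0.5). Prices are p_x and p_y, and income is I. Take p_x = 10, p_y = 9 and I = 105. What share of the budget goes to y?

MRS = MU_x/MU_y = 5·(y/x)^(0.5). Set equal to p_x/p_y.
Solve for the ratio: y/x = [(1/5)·p_x/p_y]^(2).
With the ratio pinned down, the budget gives x* = I/(p_x + p_y·(y/x)) and y* = (y/x)·x*.
Numerically y/x = 0.049383, so x* = 105/(10 + 9·0.049383) = 10.0532 and y* = 0.049383·10.0532 = 0.4965.
Expenditure on y: 9·0.4965 = 4.4681; share = 0.0426.

share on y = 0.0426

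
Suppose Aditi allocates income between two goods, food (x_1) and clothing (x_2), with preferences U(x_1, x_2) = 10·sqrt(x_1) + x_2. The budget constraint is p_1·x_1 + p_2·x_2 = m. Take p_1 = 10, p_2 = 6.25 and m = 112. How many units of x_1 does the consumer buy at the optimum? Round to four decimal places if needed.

x_1* = 9.7656

Set MRS = p_1/p_2: 5·x_1^(−1/2) = p_1/p_2.
Solve: √x_1 = 5·p_2/p_1, so x_1*(p_1,p_2) = (5·p_2/p_1)², and x_2* = (m − p_1·x_1*)/p_2.
Plugging in: x_1* = (5·6.25/10)² = 9.7656.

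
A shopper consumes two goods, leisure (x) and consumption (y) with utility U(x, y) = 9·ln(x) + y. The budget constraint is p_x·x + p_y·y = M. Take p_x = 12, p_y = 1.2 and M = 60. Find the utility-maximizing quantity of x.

Set MRS = p_x/p_y: (9/x)/1 = p_x/p_y.
So x*(p_x,p_y) = 9·p_y/p_x, independent of income; and y* = (M − 9·p_y)/p_y.
At the given prices: x* = 9·1.2/12 = 0.9.

x* = 0.9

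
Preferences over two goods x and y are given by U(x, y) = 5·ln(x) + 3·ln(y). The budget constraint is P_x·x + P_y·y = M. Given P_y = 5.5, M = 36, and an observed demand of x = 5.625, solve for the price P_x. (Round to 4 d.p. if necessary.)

MU_x/MU_y = (5·y)/(3·x); tangency sets this equal to P_x/P_y.
So 5·P_y·y = 3·P_x·x; combined with the budget, a share 0.625 of income goes to x.
Demand: x*(P_x,P_y,M) = 0.625·M/P_x and y* = 0.375·M/P_y.
Set x* = 5.625 in the demand function and solve for P_x: P_x = 4.

P_x = 4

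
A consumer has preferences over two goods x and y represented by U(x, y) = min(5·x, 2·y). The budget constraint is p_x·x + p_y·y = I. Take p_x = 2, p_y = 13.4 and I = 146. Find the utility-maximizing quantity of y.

y* = 10.2817

With perfect complements, no substitution: consume in ratio x:y = 2:5.
Budget: p_x·x + p_y·(5/2)·x = I, so (2·p_x + 5·p_y)·x = 2·I.
Demand: x*(p_x,p_y,I) = 2·I/(2·p_x + 5·p_y), y* = 5·I/(2·p_x + 5·p_y).
Here 2·2 + 5·13.4 = 71, giving y* = 10.2817.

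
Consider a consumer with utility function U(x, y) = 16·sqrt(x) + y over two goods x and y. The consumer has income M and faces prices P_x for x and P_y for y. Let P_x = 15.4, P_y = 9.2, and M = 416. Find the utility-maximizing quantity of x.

Utility is quasi-linear in y; the FOC for x is 8/√x = P_x/P_y.
Thus x* = (8·P_y/P_x)² — independent of M — with the rest of income spent on y.
Plugging in: x* = (8·9.2/15.4)² = 22.841.

x* = 22.841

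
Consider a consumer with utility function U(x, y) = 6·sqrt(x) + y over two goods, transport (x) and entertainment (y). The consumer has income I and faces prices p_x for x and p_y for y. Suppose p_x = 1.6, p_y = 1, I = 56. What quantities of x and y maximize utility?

x* = 3.5156, y* = 50.375

Solve: √x = 3·p_y/p_x, so x*(p_x,p_y) = (3·p_y/p_x)², and y* = (I − p_x·x*)/p_y.
Plugging in: x* = (3·1/1.6)² = 3.5156, y* = 50.375.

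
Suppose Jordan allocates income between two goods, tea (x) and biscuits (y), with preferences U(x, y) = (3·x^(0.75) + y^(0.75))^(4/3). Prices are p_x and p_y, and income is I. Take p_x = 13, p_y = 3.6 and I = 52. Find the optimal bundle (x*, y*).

x* = 2.5295, y* = 5.3102

MRS = MU_x/MU_y = 3·(y/x)^(0.25). Set equal to p_x/p_y.
Hence y/x = ((1/3)·p_x/p_y)^(1/(0.25)), i.e. raised to the 4 power.
With the ratio pinned down, the budget gives x* = I/(p_x + p_y·(y/x)) and y* = (y/x)·x*.
Numerically y/x = 2.099319, so x* = 52/(13 + 3.6·2.099319) = 2.5295 and y* = 2.099319·2.5295 = 5.3102.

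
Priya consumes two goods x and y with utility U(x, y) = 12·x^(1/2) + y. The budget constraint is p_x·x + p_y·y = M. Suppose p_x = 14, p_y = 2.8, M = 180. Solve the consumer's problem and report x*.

Plugging in: x* = (6·2.8/14)² = 1.44.

x* = 1.44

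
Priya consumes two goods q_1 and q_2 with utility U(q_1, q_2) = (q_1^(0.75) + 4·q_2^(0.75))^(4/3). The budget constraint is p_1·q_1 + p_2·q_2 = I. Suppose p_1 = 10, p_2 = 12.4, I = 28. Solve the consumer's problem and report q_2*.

MRS = MU_q_1/MU_q_2 = (1/4)·(q_2/q_1)^(0.25). Set equal to p_1/p_2.
Solve for the ratio: q_2/q_1 = [4·p_1/p_2]^(4).
With the ratio pinned down, the budget gives q_1* = I/(p_1 + p_2·(q_2/q_1)) and q_2* = (q_2/q_1)·q_1*.
Numerically q_2/q_1 = 108.281241, so q_1* = 28/(10 + 12.4·108.281241) = 0.0207 and q_2* = 108.281241·0.0207 = 2.2414.

q_2* = 2.2414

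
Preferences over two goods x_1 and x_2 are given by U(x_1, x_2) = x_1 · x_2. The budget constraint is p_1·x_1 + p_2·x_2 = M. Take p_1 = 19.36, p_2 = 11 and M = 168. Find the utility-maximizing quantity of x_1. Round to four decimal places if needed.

The MRS is x_2/x_1. Set MRS = p_1/p_2.
Rearranging, p_2·x_2 = p_1·x_1. Substituting into the budget gives p_1·x_1·(1 + 1) = M.
Demand: x_1*(p_1,p_2,M) = 0.5·M/p_1 and x_2* = 0.5·M/p_2.
At p_1=19.36, p_2=11, M=168: x_1* = 0.5·168/19.36 = 4.3388.

x_1* = 4.3388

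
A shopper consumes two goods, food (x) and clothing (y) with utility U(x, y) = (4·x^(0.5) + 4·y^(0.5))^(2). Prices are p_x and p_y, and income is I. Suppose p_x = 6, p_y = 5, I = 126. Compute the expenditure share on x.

share on x = 0.4545

Numerically y/x = 1.44, so x* = 126/(6 + 5·1.44) = 9.5455 and y* = 1.44·9.5455 = 13.7455.
Expenditure on x: 6·9.5455 = 57.2727; share = 0.4545.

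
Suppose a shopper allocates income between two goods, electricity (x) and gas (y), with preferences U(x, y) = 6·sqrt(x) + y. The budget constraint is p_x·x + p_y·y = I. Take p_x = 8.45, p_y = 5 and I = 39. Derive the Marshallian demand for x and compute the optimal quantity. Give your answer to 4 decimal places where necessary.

Utility is quasi-linear in y; the FOC for x is 3/√x = p_x/p_y.
Solve: √x = 3·p_y/p_x, so x*(p_x,p_y) = (3·p_y/p_x)², and y* = (I − p_x·x*)/p_y.
Plugging in: x* = (3·5/8.45)² = 3.1512.

x* = 3.1512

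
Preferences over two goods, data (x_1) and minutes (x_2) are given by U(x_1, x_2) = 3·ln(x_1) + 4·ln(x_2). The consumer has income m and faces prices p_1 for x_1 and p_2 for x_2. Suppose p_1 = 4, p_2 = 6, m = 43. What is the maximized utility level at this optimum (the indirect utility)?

V = 10.2221

The MRS is (3/4)·x_2/x_1. Set MRS = p_1/p_2.
So 3·p_2·x_2 = 4·p_1·x_1; combined with the budget, a share 3/7 of income goes to x_1.
Demand: x_1*(p_1,p_2,m) = 3/7·m/p_1 and x_2* = 4/7·m/p_2.
At p_1=4, p_2=6, m=43: x_1* = 3/7·43/4 = 4.6071, x_2* = 4.0952.
Utility at the optimum: U(4.6071, 4.0952) = 10.2221.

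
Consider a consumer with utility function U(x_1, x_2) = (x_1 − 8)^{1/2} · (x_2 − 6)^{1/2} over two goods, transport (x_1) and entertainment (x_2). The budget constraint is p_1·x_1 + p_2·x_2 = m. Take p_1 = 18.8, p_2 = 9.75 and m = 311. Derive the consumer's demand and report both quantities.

x_1* = 10.7154, x_2* = 11.2359

Discretionary income = 311 − 8·18.8 − 6·9.75 = 102.1; x_1* = 8 + 0.5·102.1/18.8 = 10.7154; x_2* = 6 + 0.5·102.1/9.75 = 11.2359.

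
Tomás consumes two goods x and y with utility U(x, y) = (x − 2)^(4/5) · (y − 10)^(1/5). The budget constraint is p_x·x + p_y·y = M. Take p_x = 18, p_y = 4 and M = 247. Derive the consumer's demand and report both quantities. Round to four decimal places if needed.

x* = 9.6, y* = 18.55

MRS = 4·(y−10)/(x−2). Tangency with p_x/p_y gives y−10 = (1/4)·(p_x/p_y)·(x−2).
Substituting into the budget: x* = 2 + 0.8·(M − 2·p_x − 10·p_y)/p_x, and y* = 10 + 0.2·(…)/p_y.
Discretionary income = 247 − 2·18 − 10·4 = 171; x* = 2 + 0.8·171/18 = 9.6; y* = 10 + 0.2·171/4 = 18.55.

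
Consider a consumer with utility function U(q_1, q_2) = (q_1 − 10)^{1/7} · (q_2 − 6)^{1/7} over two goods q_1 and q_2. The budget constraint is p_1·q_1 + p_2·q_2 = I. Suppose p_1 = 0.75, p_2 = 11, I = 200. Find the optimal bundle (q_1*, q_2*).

q_1* = 94.3333, q_2* = 11.75

Substituting into the budget: q_1* = 10 + 0.5·(I − 10·p_1 − 6·p_2)/p_1, and q_2* = 6 + 0.5·(…)/p_2.
Discretionary income = 200 − 10·0.75 − 6·11 = 126.5; q_1* = 10 + 0.5·126.5/0.75 = 94.3333; q_2* = 6 + 0.5·126.5/11 = 11.75.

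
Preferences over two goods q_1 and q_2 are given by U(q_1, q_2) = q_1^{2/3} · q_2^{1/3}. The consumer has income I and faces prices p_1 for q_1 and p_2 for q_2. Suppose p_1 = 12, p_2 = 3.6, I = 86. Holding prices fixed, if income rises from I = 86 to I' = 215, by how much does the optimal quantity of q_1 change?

Tangency: MRS = 2·q_2/q_1 = p_1/p_2.
Rearranging, p_2·q_2 = (1/2)·p_1·q_1. Substituting into the budget gives p_1·q_1·(1 + (1/2)) = I.
Demand: q_1*(p_1,p_2,I) = 2/3·I/p_1 and q_2* = 1/3·I/p_2.
At p_1=12, p_2=3.6, I=86: q_1* = 2/3·86/12 = 4.7778.
At I' = 215: q_1* = 11.9444. Change: 11.9444 − 4.7778 = 7.1667.

Δq_1* = 7.1667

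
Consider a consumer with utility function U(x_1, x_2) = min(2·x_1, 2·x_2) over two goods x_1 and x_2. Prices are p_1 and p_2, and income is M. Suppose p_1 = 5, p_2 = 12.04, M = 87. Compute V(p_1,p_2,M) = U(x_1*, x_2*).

V = 10.2113

Here 2·5 + 2·12.04 = 34.08, giving x_1* = 5.1056 and x_2* = 5.1056.
Utility at the optimum: U(5.1056, 5.1056) = 10.2113.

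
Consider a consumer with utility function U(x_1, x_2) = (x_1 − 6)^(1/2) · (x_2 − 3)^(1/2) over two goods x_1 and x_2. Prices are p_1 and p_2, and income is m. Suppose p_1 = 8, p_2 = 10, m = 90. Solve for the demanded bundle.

This is Cobb-Douglas in (x_1−6, x_2−3): tangency gives 0.5·p_2·(x_2−3) = 0.5·p_1·(x_1−6).
After buying the subsistence bundle (6, 3), a share 0.5 of the remaining income goes to x_1: x_1* = 6 + 0.5·(m − 6p_1 − 3p_2)/p_1.
Discretionary income = 90 − 6·8 − 3·10 = 12; x_1* = 6 + 0.5·12/8 = 6.75; x_2* = 3 + 0.5·12/10 = 3.6.

x_1* = 6.75, x_2* = 3.6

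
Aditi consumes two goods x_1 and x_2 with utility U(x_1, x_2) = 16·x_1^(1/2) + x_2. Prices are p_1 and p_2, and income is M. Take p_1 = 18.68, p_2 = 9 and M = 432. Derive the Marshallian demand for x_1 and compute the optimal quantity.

x_1* = 14.8563

Solve: √x_1 = 8·p_2/p_1, so x_1*(p_1,p_2) = (8·p_2/p_1)², and x_2* = (M − p_1·x_1*)/p_2.
Plugging in: x_1* = (8·9/18.68)² = 14.8563.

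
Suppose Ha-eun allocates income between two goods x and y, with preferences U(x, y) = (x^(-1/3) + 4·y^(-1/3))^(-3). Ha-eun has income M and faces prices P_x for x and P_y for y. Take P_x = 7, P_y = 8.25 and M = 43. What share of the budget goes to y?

From the CES first-order condition, (1/4)·(y/x)^(4/3) = P_x/P_y.
Hence y/x = (4·P_x/P_y)^(1/(4/3)), i.e. raised to the 0.75 power.
Substitute y = (y/x)·x into the budget: x* = M/(P_x + P_y·(y/x)).
Numerically y/x = 2.500507, so x* = 43/(7 + 8.25·2.500507) = 1.5563 and y* = 2.500507·1.5563 = 3.8916.
Expenditure on y: 8.25·3.8916 = 32.1057; share = 0.7466.

share on y = 0.7466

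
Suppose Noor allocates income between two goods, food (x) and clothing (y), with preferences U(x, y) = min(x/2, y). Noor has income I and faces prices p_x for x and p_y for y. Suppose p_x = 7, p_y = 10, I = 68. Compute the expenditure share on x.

With perfect complements, no substitution: consume in ratio x:y = 2:1.
Budget: p_x·x + p_y·(1/2)·x = I, so (2·p_x + p_y)·x = 2·I.
Demand: x*(p_x,p_y,I) = 2·I/(2·p_x + p_y), y* = I/(2·p_x + p_y).
Here 2·7 + 10 = 24, giving x* = 5.6667 and y* = 2.8333.
Expenditure on x: 7·5.6667 = 39.6667; share = 0.5833.

share on x = 0.5833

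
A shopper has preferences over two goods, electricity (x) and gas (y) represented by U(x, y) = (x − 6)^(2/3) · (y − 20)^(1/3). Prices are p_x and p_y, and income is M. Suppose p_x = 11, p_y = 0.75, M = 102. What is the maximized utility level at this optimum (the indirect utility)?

V = 2.4727

After buying the subsistence bundle (6, 20), a share 2/3 of the remaining income goes to x: x* = 6 + 2/3·(M − 6p_x − 20p_y)/p_x.
Discretionary income = 102 − 6·11 − 20·0.75 = 21; x* = 6 + 2/3·21/11 = 7.2727; y* = 20 + 1/3·21/0.75 = 29.3333.
Utility at the optimum: U(7.2727, 29.3333) = 2.4727.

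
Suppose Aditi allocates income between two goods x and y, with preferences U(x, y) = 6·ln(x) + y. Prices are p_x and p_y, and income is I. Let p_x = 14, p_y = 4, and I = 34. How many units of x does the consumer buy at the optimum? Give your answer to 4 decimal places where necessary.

x* = 1.7143

Set MRS = p_x/p_y: (6/x)/1 = p_x/p_y.
So x*(p_x,p_y) = 6·p_y/p_x, independent of income; and y* = (I − 6·p_y)/p_y.
At the given prices: x* = 6·4/14 = 1.7143.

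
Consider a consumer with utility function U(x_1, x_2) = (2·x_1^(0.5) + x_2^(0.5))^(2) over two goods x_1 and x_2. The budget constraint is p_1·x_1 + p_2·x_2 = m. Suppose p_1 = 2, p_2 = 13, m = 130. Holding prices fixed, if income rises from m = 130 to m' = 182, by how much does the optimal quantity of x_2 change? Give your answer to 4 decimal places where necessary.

Δx_2* = 0.1481

MRS = MU_x_1/MU_x_2 = 2·(x_2/x_1)^(0.5). Set equal to p_1/p_2.
Solve for the ratio: x_2/x_1 = [(1/2)·p_1/p_2]^(2).
With the ratio pinned down, the budget gives x_1* = m/(p_1 + p_2·(x_2/x_1)) and x_2* = (x_2/x_1)·x_1*.
Numerically x_2/x_1 = 0.005917, so x_1* = 130/(2 + 13·0.005917) = 62.5926 and x_2* = 0.005917·62.5926 = 0.3704.
At m' = 182: x_2* = 0.5185. Change: 0.5185 − 0.3704 = 0.1481.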